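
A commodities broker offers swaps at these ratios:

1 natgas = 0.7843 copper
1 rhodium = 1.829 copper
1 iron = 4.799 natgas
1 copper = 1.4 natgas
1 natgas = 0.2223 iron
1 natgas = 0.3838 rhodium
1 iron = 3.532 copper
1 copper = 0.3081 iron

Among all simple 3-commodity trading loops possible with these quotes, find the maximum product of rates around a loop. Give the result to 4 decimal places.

copper→iron→natgas→copper: 0.3081 × 4.799 × 0.7843 = 1.15964
copper→natgas→iron→copper: 1.4 × 0.2223 × 3.532 = 1.09923
copper→natgas→rhodium→copper: 1.4 × 0.3838 × 1.829 = 0.98276
Maximum is copper→iron→natgas→copper at 1.1596; arbitrage exists.

1.1596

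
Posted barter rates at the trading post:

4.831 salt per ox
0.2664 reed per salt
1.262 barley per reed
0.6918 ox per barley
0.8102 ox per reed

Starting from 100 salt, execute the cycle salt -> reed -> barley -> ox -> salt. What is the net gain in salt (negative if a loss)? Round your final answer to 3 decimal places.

12.360

100 salt × 0.2664 = 26.64 reed
26.64 reed × 1.262 = 33.61968 barley
33.61968 barley × 0.6918 = 23.258094624 ox
23.258094624 ox × 4.831 = 112.359855128544 salt
Net change: 112.359855128544 − 100 = 12.359855128544 salt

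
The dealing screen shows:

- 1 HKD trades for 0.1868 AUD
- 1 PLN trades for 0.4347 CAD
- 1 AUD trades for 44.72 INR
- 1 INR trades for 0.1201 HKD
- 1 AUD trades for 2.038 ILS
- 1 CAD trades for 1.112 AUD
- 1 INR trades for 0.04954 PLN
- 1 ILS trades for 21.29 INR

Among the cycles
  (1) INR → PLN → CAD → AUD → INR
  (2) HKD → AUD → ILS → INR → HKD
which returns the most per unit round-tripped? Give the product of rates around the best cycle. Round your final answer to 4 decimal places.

1.0709

(1) 0.04954 × 0.4347 × 1.112 × 44.72 = 1.07091
(2) 0.1868 × 2.038 × 21.29 × 0.1201 = 0.97342
Highest is cycle (1) at 1.0709 (>1, arbitrage).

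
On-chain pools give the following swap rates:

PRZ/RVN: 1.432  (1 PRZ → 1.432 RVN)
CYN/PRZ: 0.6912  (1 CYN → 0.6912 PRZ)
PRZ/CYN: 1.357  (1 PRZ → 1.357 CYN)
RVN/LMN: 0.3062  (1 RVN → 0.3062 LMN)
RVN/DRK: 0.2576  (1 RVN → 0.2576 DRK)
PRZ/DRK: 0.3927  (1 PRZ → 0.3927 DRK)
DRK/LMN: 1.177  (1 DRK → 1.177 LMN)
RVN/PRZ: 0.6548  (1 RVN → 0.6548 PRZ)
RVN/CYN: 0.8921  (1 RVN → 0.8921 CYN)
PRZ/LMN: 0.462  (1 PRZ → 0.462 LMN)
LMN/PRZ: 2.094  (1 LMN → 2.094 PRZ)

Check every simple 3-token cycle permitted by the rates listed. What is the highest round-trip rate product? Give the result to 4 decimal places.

LMN→PRZ→DRK→LMN: 2.094 × 0.3927 × 1.177 = 0.96786
LMN→PRZ→RVN→LMN: 2.094 × 1.432 × 0.3062 = 0.91817
CYN→PRZ→RVN→CYN: 0.6912 × 1.432 × 0.8921 = 0.88300
Maximum is LMN→PRZ→DRK→LMN at 0.9679; no arbitrage — every cycle loses value.

0.9679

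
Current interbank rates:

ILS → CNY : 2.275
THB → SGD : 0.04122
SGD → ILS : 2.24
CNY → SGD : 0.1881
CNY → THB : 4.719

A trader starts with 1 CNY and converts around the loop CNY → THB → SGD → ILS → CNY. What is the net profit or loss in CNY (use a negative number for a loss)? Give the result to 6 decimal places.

-0.008740

1 CNY × 4.719 = 4.719 THB
4.719 THB × 0.04122 = 0.19451718 SGD
0.19451718 SGD × 2.24 = 0.4357184832 ILS
0.4357184832 ILS × 2.275 = 0.99125954928 CNY
Net change: 0.99125954928 − 1 = -0.00874045072 CNY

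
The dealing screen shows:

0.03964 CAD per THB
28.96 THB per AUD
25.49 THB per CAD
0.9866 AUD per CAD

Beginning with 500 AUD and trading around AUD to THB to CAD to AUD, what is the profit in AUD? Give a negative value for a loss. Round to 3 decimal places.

500 AUD × 28.96 = 14480 THB
14480 THB × 0.03964 = 573.9872 CAD
573.9872 CAD × 0.9866 = 566.29577152 AUD
Net change: 566.29577152 − 500 = 66.29577152 AUD

66.296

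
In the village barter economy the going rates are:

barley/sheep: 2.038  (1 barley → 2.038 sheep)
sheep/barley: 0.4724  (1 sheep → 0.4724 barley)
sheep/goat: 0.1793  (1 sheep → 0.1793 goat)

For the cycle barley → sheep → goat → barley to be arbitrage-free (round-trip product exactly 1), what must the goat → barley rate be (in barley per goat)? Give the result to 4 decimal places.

2.7366

Known legs of the cycle: 2.038 × 0.1793 = 0.3654134
For no arbitrage the full-cycle product must be 1, so the missing rate is 1 / 0.3654134 ≈ 2.736627.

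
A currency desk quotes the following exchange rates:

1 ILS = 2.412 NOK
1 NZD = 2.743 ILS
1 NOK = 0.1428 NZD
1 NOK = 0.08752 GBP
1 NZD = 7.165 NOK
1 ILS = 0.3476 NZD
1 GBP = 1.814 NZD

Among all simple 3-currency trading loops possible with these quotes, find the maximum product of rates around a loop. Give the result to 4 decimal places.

NZD→NOK→GBP→NZD: 7.165 × 0.08752 × 1.814 = 1.13752
NZD→ILS→NOK→NZD: 2.743 × 2.412 × 0.1428 = 0.94478
Maximum is NZD→NOK→GBP→NZD at 1.1375; arbitrage exists.

1.1375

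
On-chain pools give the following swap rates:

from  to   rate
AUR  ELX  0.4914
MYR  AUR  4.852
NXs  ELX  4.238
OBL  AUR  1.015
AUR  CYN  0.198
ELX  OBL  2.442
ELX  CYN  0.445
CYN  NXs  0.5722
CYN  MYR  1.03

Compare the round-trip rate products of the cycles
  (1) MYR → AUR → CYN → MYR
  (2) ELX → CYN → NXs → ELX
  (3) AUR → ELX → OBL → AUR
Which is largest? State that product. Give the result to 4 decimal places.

(1) 4.852 × 0.198 × 1.03 = 0.98952
(2) 0.445 × 0.5722 × 4.238 = 1.07912
(3) 0.4914 × 2.442 × 1.015 = 1.21800
Highest is cycle (3) at 1.2180 (>1, arbitrage).

1.2180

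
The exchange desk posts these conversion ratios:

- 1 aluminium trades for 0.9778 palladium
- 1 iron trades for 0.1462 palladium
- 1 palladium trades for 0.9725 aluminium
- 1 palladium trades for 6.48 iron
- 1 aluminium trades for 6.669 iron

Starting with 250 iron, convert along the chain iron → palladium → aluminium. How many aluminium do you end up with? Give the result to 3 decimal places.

35.545

250 iron × 0.1462 = 36.55 palladium
36.55 palladium × 0.9725 = 35.544875 aluminium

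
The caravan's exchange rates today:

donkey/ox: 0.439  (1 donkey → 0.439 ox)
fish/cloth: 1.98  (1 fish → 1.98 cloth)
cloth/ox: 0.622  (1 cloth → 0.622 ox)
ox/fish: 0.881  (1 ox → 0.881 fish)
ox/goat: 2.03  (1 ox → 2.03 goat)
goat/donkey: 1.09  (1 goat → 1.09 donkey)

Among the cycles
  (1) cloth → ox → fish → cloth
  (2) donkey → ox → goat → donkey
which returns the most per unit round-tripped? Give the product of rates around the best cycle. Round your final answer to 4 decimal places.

1.0850

(1) 0.622 × 0.881 × 1.98 = 1.08500
(2) 0.439 × 2.03 × 1.09 = 0.97138
Highest is cycle (1) at 1.0850 (>1, arbitrage).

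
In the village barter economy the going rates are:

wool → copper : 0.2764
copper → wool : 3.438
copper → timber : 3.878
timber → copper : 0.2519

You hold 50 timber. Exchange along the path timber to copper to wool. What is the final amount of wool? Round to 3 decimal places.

50 timber × 0.2519 = 12.595 copper
12.595 copper × 3.438 = 43.30161 wool

43.302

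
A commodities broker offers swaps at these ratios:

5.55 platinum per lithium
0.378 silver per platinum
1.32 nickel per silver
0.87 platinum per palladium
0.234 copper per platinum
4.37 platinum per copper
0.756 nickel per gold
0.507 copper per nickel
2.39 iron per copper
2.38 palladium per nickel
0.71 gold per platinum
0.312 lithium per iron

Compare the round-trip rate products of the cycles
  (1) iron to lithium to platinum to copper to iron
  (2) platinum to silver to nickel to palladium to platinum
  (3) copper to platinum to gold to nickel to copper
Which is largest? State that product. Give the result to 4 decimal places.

1.1892

(1) 0.312 × 5.55 × 0.234 × 2.39 = 0.96841
(2) 0.378 × 1.32 × 2.38 × 0.87 = 1.03315
(3) 4.37 × 0.71 × 0.756 × 0.507 = 1.18924
Highest is cycle (3) at 1.1892 (>1, arbitrage).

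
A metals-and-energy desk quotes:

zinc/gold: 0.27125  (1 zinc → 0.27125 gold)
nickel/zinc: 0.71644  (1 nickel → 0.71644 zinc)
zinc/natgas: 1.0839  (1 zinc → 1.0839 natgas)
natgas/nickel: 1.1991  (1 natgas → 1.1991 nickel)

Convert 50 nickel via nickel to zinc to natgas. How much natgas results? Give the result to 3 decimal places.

50 nickel × 0.71644 = 35.822 zinc
35.822 zinc × 1.0839 = 38.8274658 natgas

38.827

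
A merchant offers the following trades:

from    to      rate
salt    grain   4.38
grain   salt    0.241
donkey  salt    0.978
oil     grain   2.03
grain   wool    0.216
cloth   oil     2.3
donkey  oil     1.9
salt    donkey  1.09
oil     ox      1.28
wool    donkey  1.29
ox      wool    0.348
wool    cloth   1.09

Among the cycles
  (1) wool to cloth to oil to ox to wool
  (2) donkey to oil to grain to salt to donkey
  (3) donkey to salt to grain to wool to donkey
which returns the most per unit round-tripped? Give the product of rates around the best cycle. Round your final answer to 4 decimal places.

1.1936

(1) 1.09 × 2.3 × 1.28 × 0.348 = 1.11672
(2) 1.9 × 2.03 × 0.241 × 1.09 = 1.01320
(3) 0.978 × 4.38 × 0.216 × 1.29 = 1.19359
Highest is cycle (3) at 1.1936 (>1, arbitrage).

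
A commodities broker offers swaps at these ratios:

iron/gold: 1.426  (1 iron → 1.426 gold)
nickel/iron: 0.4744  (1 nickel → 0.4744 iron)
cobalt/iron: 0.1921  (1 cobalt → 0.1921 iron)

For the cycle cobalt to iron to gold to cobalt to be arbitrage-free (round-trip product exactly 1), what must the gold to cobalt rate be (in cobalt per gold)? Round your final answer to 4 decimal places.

Known legs of the cycle: 0.1921 × 1.426 = 0.2739346
For no arbitrage the full-cycle product must be 1, so the missing rate is 1 / 0.2739346 ≈ 3.650506.

3.6505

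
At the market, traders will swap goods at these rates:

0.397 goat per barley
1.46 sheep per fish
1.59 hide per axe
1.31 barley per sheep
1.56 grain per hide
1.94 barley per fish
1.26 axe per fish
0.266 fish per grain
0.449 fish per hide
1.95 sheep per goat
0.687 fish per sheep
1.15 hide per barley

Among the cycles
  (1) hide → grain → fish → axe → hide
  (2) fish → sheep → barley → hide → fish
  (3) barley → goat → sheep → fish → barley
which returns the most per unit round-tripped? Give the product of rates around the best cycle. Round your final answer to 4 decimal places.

1.0318

(1) 1.56 × 0.266 × 1.26 × 1.59 = 0.83133
(2) 1.46 × 1.31 × 1.15 × 0.449 = 0.98757
(3) 0.397 × 1.95 × 0.687 × 1.94 = 1.03177
Highest is cycle (3) at 1.0318 (>1, arbitrage).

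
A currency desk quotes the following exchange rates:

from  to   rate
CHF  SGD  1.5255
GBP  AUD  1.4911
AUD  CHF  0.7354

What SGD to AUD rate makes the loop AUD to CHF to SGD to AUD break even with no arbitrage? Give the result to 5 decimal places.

0.89138

Known legs of the cycle: 0.7354 × 1.5255 = 1.1218527
For no arbitrage the full-cycle product must be 1, so the missing rate is 1 / 1.1218527 ≈ 0.8913826.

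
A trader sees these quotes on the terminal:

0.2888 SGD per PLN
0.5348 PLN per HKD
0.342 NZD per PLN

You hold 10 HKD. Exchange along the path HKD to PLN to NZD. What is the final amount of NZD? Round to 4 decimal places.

10 HKD × 0.5348 = 5.348 PLN
5.348 PLN × 0.342 = 1.829016 NZD

1.8290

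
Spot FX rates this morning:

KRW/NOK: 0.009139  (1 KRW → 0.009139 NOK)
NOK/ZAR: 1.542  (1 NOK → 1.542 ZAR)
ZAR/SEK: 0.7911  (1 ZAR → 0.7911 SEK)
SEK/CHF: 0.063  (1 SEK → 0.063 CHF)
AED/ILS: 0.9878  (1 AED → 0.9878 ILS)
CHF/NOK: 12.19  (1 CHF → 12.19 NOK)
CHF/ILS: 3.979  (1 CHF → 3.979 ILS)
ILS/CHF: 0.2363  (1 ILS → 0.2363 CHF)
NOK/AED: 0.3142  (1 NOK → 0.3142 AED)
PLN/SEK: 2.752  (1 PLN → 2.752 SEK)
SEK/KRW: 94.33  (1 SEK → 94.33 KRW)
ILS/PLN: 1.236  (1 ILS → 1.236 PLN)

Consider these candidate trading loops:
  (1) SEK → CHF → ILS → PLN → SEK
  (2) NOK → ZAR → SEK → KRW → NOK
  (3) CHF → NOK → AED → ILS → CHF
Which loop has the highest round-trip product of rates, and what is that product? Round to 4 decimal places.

1.0516

(1) 0.063 × 3.979 × 1.236 × 2.752 = 0.85267
(2) 1.542 × 0.7911 × 94.33 × 0.009139 = 1.05163
(3) 12.19 × 0.3142 × 0.9878 × 0.2363 = 0.89401
Highest is cycle (2) at 1.0516 (>1, arbitrage).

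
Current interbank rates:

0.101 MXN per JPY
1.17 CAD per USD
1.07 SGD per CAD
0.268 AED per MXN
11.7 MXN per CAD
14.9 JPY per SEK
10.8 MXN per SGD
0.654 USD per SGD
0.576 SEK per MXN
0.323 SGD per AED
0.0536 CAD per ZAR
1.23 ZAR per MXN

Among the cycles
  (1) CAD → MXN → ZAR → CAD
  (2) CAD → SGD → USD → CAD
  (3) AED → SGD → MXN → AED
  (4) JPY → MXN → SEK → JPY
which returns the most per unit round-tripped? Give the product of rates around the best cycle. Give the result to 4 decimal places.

0.9349

(1) 11.7 × 1.23 × 0.0536 = 0.77136
(2) 1.07 × 0.654 × 1.17 = 0.81874
(3) 0.323 × 10.8 × 0.268 = 0.93489
(4) 0.101 × 0.576 × 14.9 = 0.86682
Highest is cycle (3) at 0.9349 (≤1, no arbitrage).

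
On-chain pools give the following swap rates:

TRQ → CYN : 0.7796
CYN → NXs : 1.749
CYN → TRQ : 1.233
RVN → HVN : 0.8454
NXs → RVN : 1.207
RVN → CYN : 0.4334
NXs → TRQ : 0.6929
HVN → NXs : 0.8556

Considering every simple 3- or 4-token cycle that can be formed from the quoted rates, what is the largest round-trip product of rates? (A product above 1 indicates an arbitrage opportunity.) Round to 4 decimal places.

TRQ→CYN→NXs→TRQ: 0.7796 × 1.749 × 0.6929 = 0.94478
NXs→RVN→CYN→NXs: 1.207 × 0.4334 × 1.749 = 0.91493
HVN→NXs→RVN→HVN: 0.8556 × 1.207 × 0.8454 = 0.87305
Maximum is TRQ→CYN→NXs→TRQ at 0.9448; no arbitrage — every cycle loses value.

0.9448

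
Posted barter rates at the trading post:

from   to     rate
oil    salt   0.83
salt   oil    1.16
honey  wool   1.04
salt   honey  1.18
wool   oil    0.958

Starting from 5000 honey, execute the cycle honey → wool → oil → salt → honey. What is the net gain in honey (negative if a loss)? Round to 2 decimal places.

5000 honey × 1.04 = 5200 wool
5200 wool × 0.958 = 4981.6 oil
4981.6 oil × 0.83 = 4134.728 salt
4134.728 salt × 1.18 = 4878.97904 honey
Net change: 4878.97904 − 5000 = -121.02096 honey

-121.02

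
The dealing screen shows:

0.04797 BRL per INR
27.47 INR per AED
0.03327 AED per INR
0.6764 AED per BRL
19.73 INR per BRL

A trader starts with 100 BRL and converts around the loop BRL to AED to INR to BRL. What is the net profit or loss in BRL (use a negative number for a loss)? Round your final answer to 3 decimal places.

100 BRL × 0.6764 = 67.64 AED
67.64 AED × 27.47 = 1858.0708 INR
1858.0708 INR × 0.04797 = 89.131656276 BRL
Net change: 89.131656276 − 100 = -10.868343724 BRL

-10.868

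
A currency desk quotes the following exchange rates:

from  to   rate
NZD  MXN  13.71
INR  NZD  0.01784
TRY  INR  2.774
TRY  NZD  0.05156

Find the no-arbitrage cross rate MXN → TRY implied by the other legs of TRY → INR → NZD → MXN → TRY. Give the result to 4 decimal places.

Known legs of the cycle: 2.774 × 0.01784 × 13.71 = 0.6784826736
For no arbitrage the full-cycle product must be 1, so the missing rate is 1 / 0.6784826736 ≈ 1.473877.

1.4739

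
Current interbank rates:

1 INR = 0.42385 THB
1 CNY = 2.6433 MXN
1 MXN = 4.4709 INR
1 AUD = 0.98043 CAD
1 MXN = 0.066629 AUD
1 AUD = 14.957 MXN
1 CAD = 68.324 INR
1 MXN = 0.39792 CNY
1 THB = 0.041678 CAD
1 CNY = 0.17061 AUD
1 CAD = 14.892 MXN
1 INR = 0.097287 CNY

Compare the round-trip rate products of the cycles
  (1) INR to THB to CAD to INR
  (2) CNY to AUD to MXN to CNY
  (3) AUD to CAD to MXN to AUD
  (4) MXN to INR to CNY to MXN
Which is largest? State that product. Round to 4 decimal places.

(1) 0.42385 × 0.041678 × 68.324 = 1.20696
(2) 0.17061 × 14.957 × 0.39792 = 1.01542
(3) 0.98043 × 14.892 × 0.066629 = 0.97282
(4) 4.4709 × 0.097287 × 2.6433 = 1.14973
Highest is cycle (1) at 1.2070 (>1, arbitrage).

1.2070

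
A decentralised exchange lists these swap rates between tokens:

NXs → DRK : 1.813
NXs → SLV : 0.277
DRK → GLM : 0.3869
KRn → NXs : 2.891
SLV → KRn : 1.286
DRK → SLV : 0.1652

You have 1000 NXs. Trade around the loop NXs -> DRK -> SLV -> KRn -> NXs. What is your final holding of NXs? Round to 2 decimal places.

1113.52

1000 NXs × 1.813 = 1813 DRK
1813 DRK × 0.1652 = 299.5076 SLV
299.5076 SLV × 1.286 = 385.1667736 KRn
385.1667736 KRn × 2.891 = 1113.5171424776 NXs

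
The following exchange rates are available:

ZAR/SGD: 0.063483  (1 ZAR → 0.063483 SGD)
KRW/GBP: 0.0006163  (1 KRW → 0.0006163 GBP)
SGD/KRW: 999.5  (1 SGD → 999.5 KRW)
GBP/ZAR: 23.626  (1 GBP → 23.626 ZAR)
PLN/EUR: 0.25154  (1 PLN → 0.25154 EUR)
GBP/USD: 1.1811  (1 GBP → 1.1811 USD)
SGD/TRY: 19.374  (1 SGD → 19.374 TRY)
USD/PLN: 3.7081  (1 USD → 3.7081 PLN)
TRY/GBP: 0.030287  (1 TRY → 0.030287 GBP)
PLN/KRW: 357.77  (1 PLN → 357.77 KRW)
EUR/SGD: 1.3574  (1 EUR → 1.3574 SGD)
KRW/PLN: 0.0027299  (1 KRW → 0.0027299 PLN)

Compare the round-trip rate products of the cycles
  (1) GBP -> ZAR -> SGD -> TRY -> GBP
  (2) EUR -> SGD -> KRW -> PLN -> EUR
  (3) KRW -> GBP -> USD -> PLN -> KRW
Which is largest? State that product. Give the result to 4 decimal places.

0.9657

(1) 23.626 × 0.063483 × 19.374 × 0.030287 = 0.88008
(2) 1.3574 × 999.5 × 0.0027299 × 0.25154 = 0.93163
(3) 0.0006163 × 1.1811 × 3.7081 × 357.77 = 0.96568
Highest is cycle (3) at 0.9657 (≤1, no arbitrage).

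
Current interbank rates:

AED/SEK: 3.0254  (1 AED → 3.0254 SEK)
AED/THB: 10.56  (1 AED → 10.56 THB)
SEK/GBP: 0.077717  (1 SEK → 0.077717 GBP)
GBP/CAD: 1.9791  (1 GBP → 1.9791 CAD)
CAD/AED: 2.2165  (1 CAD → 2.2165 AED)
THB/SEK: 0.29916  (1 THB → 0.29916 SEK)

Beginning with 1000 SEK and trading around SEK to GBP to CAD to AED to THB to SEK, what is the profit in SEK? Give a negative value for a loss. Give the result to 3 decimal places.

77.008

1000 SEK × 0.077717 = 77.717 GBP
77.717 GBP × 1.9791 = 153.8097147 CAD
153.8097147 CAD × 2.2165 = 340.91923263255 AED
340.91923263255 AED × 10.56 = 3600.107096599728 THB
3600.107096599728 THB × 0.29916 = 1077.00803901877462848 SEK
Net change: 1077.00803901877462848 − 1000 = 77.00803901877462848 SEK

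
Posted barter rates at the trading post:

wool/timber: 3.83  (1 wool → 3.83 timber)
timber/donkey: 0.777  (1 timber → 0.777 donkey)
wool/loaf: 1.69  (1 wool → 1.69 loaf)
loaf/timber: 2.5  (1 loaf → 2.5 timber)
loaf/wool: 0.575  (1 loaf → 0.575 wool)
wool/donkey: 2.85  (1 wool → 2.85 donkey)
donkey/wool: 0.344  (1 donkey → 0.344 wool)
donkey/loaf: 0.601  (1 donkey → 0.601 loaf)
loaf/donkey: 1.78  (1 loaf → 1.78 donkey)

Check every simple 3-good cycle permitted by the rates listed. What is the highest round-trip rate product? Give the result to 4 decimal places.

1.1674

donkey→loaf→timber→donkey: 0.601 × 2.5 × 0.777 = 1.16744
donkey→wool→loaf→donkey: 0.344 × 1.69 × 1.78 = 1.03482
donkey→wool→timber→donkey: 0.344 × 3.83 × 0.777 = 1.02371
donkey→loaf→wool→donkey: 0.601 × 0.575 × 2.85 = 0.98489
Maximum is donkey→loaf→timber→donkey at 1.1674; arbitrage exists.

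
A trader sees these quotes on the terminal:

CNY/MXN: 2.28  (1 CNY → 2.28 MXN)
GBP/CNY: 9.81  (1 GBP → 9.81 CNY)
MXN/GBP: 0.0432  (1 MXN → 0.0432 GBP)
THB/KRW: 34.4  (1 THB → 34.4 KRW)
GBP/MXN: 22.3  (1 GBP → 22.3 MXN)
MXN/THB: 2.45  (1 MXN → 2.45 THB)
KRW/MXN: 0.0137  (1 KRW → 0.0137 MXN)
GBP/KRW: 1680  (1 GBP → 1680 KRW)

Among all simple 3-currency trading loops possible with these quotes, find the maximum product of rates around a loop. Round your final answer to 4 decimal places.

KRW→MXN→THB→KRW: 0.0137 × 2.45 × 34.4 = 1.15464
KRW→MXN→GBP→KRW: 0.0137 × 0.0432 × 1680 = 0.99429
CNY→MXN→GBP→CNY: 2.28 × 0.0432 × 9.81 = 0.96625
Maximum is KRW→MXN→THB→KRW at 1.1546; arbitrage exists.

1.1546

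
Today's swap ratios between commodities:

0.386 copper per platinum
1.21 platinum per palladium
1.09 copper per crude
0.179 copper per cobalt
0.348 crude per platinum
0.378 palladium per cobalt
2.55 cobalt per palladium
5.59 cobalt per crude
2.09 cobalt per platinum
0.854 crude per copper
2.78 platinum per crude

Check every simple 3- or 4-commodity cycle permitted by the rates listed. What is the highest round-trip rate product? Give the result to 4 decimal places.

cobalt→palladium→platinum→cobalt: 0.378 × 1.21 × 2.09 = 0.95592
crude→platinum→copper→crude: 2.78 × 0.386 × 0.854 = 0.91641
crude→cobalt→palladium→platinum→crude: 5.59 × 0.378 × 1.21 × 0.348 = 0.88975
crude→platinum→cobalt→copper→crude: 2.78 × 2.09 × 0.179 × 0.854 = 0.88818
crude→cobalt→copper→crude: 5.59 × 0.179 × 0.854 = 0.85452
Maximum is cobalt→palladium→platinum→cobalt at 0.9559; no arbitrage — every cycle loses value.

0.9559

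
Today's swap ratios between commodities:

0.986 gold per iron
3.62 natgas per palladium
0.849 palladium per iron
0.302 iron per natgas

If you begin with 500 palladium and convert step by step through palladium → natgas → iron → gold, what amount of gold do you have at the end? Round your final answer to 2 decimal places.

500 palladium × 3.62 = 1810 natgas
1810 natgas × 0.302 = 546.62 iron
546.62 iron × 0.986 = 538.96732 gold

538.97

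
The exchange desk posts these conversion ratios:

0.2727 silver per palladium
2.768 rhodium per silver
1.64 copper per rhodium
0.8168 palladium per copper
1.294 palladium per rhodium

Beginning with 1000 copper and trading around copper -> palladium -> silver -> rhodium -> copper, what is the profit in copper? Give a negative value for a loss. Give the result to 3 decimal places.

11.139

1000 copper × 0.8168 = 816.8 palladium
816.8 palladium × 0.2727 = 222.74136 silver
222.74136 silver × 2.768 = 616.54808448 rhodium
616.54808448 rhodium × 1.64 = 1011.1388585472 copper
Net change: 1011.1388585472 − 1000 = 11.1388585472 copper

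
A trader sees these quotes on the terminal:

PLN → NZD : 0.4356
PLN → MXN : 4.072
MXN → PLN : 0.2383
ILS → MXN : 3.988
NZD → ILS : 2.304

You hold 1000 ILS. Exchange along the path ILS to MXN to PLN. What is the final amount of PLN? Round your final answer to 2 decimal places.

950.34

1000 ILS × 3.988 = 3988 MXN
3988 MXN × 0.2383 = 950.3404 PLN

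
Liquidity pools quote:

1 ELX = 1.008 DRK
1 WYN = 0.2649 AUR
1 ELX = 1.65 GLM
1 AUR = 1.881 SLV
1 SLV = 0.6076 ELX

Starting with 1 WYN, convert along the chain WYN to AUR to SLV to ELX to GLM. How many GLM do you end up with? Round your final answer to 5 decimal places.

1 WYN × 0.2649 = 0.2649 AUR
0.2649 AUR × 1.881 = 0.4982769 SLV
0.4982769 SLV × 0.6076 = 0.30275304444 ELX
0.30275304444 ELX × 1.65 = 0.499542523326 GLM

0.49954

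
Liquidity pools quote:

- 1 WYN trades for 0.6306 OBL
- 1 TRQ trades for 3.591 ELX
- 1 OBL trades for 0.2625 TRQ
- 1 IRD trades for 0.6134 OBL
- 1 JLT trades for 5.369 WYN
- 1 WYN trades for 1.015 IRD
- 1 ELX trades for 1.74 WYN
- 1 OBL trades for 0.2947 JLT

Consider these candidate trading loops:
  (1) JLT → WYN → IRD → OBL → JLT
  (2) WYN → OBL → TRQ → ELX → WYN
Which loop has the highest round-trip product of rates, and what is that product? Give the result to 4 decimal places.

(1) 5.369 × 1.015 × 0.6134 × 0.2947 = 0.98511
(2) 0.6306 × 0.2625 × 3.591 × 1.74 = 1.03430
Highest is cycle (2) at 1.0343 (>1, arbitrage).

1.0343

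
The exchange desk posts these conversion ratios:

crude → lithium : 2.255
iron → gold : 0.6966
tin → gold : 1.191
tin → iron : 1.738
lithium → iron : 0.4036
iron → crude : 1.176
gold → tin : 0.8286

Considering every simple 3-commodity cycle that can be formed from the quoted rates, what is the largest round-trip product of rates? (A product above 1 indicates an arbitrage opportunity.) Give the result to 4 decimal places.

1.0703

iron→crude→lithium→iron: 1.176 × 2.255 × 0.4036 = 1.07030
iron→gold→tin→iron: 0.6966 × 0.8286 × 1.738 = 1.00318
Maximum is iron→crude→lithium→iron at 1.0703; arbitrage exists.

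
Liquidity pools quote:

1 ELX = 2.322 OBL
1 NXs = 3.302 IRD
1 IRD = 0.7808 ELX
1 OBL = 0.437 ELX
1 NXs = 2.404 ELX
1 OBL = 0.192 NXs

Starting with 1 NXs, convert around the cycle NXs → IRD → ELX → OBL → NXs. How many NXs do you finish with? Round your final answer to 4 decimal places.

1.1494

1 NXs × 3.302 = 3.302 IRD
3.302 IRD × 0.7808 = 2.5782016 ELX
2.5782016 ELX × 2.322 = 5.9865841152 OBL
5.9865841152 OBL × 0.192 = 1.1494241501184 NXs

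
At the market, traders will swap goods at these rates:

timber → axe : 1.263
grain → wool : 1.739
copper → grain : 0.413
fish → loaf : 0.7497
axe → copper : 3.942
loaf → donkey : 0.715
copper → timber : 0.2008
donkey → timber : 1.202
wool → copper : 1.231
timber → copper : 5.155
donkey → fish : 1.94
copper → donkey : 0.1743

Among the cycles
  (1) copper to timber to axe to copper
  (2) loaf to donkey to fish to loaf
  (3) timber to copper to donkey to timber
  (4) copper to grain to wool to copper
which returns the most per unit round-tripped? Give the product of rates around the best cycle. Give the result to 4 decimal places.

(1) 0.2008 × 1.263 × 3.942 = 0.99973
(2) 0.715 × 1.94 × 0.7497 = 1.03991
(3) 5.155 × 0.1743 × 1.202 = 1.08002
(4) 0.413 × 1.739 × 1.231 = 0.88411
Highest is cycle (3) at 1.0800 (>1, arbitrage).

1.0800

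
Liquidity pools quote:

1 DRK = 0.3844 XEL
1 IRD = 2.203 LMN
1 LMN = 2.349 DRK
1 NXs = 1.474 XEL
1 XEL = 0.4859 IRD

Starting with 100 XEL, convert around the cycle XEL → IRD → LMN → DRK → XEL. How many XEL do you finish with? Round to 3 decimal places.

100 XEL × 0.4859 = 48.59 IRD
48.59 IRD × 2.203 = 107.04377 LMN
107.04377 LMN × 2.349 = 251.44581573 DRK
251.44581573 DRK × 0.3844 = 96.655771566612 XEL

96.656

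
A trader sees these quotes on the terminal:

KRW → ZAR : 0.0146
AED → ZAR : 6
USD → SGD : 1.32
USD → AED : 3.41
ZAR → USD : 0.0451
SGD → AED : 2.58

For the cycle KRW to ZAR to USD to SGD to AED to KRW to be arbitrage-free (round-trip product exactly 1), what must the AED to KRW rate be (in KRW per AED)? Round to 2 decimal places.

Known legs of the cycle: 0.0146 × 0.0451 × 1.32 × 2.58 = 0.002242451376
For no arbitrage the full-cycle product must be 1, so the missing rate is 1 / 0.002242451376 ≈ 445.9406.

445.94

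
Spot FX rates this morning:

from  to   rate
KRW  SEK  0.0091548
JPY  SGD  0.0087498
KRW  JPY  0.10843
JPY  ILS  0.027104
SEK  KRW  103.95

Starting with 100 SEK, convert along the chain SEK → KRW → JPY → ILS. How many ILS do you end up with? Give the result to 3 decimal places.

100 SEK × 103.95 = 10395 KRW
10395 KRW × 0.10843 = 1127.12985 JPY
1127.12985 JPY × 0.027104 = 30.5497274544 ILS

30.550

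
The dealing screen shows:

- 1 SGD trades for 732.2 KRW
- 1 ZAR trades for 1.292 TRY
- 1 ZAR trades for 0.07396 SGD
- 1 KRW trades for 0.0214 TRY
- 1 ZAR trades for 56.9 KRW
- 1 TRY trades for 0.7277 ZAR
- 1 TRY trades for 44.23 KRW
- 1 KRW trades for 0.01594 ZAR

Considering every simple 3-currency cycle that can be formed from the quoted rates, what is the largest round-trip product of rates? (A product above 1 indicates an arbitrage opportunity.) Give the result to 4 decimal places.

TRY→KRW→ZAR→TRY: 44.23 × 0.01594 × 1.292 = 0.91089
TRY→ZAR→KRW→TRY: 0.7277 × 56.9 × 0.0214 = 0.88609
SGD→KRW→ZAR→SGD: 732.2 × 0.01594 × 0.07396 = 0.86321
Maximum is TRY→KRW→ZAR→TRY at 0.9109; no arbitrage — every cycle loses value.

0.9109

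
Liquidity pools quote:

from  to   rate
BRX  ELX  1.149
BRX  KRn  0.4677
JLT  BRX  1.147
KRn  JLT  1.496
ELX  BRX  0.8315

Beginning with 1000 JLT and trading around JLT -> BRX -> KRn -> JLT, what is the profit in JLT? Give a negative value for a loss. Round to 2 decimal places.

-197.47

1000 JLT × 1.147 = 1147 BRX
1147 BRX × 0.4677 = 536.4519 KRn
536.4519 KRn × 1.496 = 802.5320424 JLT
Net change: 802.5320424 − 1000 = -197.4679576 JLT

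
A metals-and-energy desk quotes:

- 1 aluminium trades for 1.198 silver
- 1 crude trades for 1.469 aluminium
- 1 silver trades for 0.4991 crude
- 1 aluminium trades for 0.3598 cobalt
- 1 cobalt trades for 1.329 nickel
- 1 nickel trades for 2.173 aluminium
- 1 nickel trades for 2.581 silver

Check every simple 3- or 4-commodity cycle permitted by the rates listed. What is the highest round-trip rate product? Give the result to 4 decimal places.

1.0391

nickel→aluminium→cobalt→nickel: 2.173 × 0.3598 × 1.329 = 1.03907
crude→aluminium→silver→crude: 1.469 × 1.198 × 0.4991 = 0.87835
Maximum is nickel→aluminium→cobalt→nickel at 1.0391; arbitrage exists.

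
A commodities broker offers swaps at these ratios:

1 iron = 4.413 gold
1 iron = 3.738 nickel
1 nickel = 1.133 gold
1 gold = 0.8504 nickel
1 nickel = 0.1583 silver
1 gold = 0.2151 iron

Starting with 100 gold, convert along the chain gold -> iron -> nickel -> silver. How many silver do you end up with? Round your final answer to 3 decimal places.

12.728

100 gold × 0.2151 = 21.51 iron
21.51 iron × 3.738 = 80.40438 nickel
80.40438 nickel × 0.1583 = 12.728013354 silver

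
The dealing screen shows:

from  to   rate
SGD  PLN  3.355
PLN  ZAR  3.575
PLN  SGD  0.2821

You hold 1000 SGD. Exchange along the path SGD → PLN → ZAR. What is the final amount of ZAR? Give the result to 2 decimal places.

11994.13

1000 SGD × 3.355 = 3355 PLN
3355 PLN × 3.575 = 11994.125 ZAR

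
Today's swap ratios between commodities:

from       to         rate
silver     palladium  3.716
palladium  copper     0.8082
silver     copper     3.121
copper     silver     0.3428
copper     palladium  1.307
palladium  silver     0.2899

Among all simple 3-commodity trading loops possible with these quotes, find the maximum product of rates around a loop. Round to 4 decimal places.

copper→palladium→silver→copper: 1.307 × 0.2899 × 3.121 = 1.18254
copper→silver→palladium→copper: 0.3428 × 3.716 × 0.8082 = 1.02952
Maximum is copper→palladium→silver→copper at 1.1825; arbitrage exists.

1.1825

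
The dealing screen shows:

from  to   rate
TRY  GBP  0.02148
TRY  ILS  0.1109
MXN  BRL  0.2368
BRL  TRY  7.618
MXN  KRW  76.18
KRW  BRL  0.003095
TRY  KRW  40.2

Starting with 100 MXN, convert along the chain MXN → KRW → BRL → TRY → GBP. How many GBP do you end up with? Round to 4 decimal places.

100 MXN × 76.18 = 7618 KRW
7618 KRW × 0.003095 = 23.57771 BRL
23.57771 BRL × 7.618 = 179.61499478 TRY
179.61499478 TRY × 0.02148 = 3.8581300878744 GBP

3.8581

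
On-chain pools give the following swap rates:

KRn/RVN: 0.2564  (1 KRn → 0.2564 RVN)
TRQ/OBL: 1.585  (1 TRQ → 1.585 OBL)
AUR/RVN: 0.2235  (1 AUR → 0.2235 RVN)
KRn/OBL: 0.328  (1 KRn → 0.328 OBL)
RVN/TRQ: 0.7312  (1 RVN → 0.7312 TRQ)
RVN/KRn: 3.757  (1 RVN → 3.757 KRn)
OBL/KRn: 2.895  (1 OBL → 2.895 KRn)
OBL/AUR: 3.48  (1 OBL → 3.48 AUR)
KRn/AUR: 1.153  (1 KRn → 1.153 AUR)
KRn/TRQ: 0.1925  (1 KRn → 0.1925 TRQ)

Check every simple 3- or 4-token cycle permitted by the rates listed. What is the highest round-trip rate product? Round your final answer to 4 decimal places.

RVN→KRn→AUR→RVN: 3.757 × 1.153 × 0.2235 = 0.96816
RVN→KRn→OBL→AUR→RVN: 3.757 × 0.328 × 3.48 × 0.2235 = 0.95846
TRQ→OBL→AUR→RVN→TRQ: 1.585 × 3.48 × 0.2235 × 0.7312 = 0.90141
TRQ→OBL→KRn→TRQ: 1.585 × 2.895 × 0.1925 = 0.88330
TRQ→OBL→KRn→RVN→TRQ: 1.585 × 2.895 × 0.2564 × 0.7312 = 0.86026
Maximum is RVN→KRn→AUR→RVN at 0.9682; no arbitrage — every cycle loses value.

0.9682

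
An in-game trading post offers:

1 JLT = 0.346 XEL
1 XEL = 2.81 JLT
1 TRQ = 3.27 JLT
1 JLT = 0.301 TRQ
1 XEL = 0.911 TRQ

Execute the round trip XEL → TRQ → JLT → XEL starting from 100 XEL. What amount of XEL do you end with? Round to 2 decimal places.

103.07

100 XEL × 0.911 = 91.1 TRQ
91.1 TRQ × 3.27 = 297.897 JLT
297.897 JLT × 0.346 = 103.072362 XEL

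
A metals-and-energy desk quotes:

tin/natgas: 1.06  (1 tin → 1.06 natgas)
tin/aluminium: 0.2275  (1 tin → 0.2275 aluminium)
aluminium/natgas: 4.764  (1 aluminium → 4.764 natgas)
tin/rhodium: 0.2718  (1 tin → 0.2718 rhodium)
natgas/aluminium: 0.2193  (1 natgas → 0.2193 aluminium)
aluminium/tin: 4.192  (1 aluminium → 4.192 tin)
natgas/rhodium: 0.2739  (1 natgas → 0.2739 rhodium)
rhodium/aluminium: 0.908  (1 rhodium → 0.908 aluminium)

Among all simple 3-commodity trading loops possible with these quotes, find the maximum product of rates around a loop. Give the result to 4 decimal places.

1.1848

rhodium→aluminium→natgas→rhodium: 0.908 × 4.764 × 0.2739 = 1.18481
rhodium→aluminium→tin→rhodium: 0.908 × 4.192 × 0.2718 = 1.03456
tin→natgas→aluminium→tin: 1.06 × 0.2193 × 4.192 = 0.97446
Maximum is rhodium→aluminium→natgas→rhodium at 1.1848; arbitrage exists.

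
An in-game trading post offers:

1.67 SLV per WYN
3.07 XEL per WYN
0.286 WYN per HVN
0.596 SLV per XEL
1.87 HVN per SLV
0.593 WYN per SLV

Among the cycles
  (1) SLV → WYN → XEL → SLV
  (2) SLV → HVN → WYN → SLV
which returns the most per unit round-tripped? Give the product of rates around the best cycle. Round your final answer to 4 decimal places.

(1) 0.593 × 3.07 × 0.596 = 1.08502
(2) 1.87 × 0.286 × 1.67 = 0.89315
Highest is cycle (1) at 1.0850 (>1, arbitrage).

1.0850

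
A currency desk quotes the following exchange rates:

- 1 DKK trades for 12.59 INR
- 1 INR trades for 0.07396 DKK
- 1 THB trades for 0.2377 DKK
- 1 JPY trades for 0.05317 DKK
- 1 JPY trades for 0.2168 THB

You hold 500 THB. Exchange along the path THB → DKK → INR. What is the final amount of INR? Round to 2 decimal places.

1496.32

500 THB × 0.2377 = 118.85 DKK
118.85 DKK × 12.59 = 1496.3215 INR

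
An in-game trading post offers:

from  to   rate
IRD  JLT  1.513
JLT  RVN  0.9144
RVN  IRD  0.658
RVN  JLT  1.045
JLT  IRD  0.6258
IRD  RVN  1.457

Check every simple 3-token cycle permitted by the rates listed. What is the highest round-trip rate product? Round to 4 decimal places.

0.9528

RVN→JLT→IRD→RVN: 1.045 × 0.6258 × 1.457 = 0.95282
RVN→IRD→JLT→RVN: 0.658 × 1.513 × 0.9144 = 0.91033
Maximum is RVN→JLT→IRD→RVN at 0.9528; no arbitrage — every cycle loses value.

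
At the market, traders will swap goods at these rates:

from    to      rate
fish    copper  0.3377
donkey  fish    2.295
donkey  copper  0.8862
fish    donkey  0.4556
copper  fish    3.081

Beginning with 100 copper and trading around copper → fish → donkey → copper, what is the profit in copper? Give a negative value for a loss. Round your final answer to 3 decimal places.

24.396

100 copper × 3.081 = 308.1 fish
308.1 fish × 0.4556 = 140.37036 donkey
140.37036 donkey × 0.8862 = 124.396213032 copper
Net change: 124.396213032 − 100 = 24.396213032 copper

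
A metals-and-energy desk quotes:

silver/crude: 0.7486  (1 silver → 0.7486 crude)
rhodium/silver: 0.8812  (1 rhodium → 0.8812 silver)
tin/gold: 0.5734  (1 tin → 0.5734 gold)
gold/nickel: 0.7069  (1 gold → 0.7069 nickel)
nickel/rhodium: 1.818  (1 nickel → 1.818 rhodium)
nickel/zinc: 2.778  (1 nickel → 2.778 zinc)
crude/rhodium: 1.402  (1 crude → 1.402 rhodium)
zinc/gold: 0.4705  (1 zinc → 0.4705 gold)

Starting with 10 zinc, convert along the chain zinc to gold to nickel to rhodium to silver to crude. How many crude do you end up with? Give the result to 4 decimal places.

10 zinc × 0.4705 = 4.705 gold
4.705 gold × 0.7069 = 3.3259645 nickel
3.3259645 nickel × 1.818 = 6.046603461 rhodium
6.046603461 rhodium × 0.8812 = 5.3282669698332 silver
5.3282669698332 silver × 0.7486 = 3.98874065361713352 crude

3.9887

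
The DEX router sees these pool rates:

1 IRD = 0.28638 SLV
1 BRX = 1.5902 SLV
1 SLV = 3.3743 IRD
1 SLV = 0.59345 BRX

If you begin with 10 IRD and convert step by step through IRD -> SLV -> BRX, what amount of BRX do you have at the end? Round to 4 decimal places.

10 IRD × 0.28638 = 2.8638 SLV
2.8638 SLV × 0.59345 = 1.69952211 BRX

1.6995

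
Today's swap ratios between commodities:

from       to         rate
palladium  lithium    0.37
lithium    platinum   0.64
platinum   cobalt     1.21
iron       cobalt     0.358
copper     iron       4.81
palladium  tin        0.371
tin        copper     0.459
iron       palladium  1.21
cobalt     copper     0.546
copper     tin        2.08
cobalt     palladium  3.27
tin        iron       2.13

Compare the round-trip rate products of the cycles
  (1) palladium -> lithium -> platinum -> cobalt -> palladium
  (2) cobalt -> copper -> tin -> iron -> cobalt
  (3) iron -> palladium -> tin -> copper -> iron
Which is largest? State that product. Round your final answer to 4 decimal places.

0.9911

(1) 0.37 × 0.64 × 1.21 × 3.27 = 0.93695
(2) 0.546 × 2.08 × 2.13 × 0.358 = 0.86600
(3) 1.21 × 0.371 × 0.459 × 4.81 = 0.99110
Highest is cycle (3) at 0.9911 (≤1, no arbitrage).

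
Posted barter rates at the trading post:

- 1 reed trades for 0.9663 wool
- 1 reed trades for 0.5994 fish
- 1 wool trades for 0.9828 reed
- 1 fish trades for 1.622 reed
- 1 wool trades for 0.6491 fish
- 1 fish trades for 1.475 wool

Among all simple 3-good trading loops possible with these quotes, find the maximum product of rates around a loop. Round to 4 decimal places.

reed→wool→fish→reed: 0.9663 × 0.6491 × 1.622 = 1.01736
reed→fish→wool→reed: 0.5994 × 1.475 × 0.9828 = 0.86891
Maximum is reed→wool→fish→reed at 1.0174; arbitrage exists.

1.0174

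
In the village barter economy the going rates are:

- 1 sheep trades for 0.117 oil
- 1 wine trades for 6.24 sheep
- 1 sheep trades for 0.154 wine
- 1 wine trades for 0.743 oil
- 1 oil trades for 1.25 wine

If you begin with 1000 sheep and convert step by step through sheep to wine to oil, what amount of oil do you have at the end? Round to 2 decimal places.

114.42

1000 sheep × 0.154 = 154 wine
154 wine × 0.743 = 114.422 oil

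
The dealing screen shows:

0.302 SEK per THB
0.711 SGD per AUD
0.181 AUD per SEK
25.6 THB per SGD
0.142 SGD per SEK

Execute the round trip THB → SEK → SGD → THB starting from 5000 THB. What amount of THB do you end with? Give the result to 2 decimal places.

5489.15

5000 THB × 0.302 = 1510 SEK
1510 SEK × 0.142 = 214.42 SGD
214.42 SGD × 25.6 = 5489.152 THB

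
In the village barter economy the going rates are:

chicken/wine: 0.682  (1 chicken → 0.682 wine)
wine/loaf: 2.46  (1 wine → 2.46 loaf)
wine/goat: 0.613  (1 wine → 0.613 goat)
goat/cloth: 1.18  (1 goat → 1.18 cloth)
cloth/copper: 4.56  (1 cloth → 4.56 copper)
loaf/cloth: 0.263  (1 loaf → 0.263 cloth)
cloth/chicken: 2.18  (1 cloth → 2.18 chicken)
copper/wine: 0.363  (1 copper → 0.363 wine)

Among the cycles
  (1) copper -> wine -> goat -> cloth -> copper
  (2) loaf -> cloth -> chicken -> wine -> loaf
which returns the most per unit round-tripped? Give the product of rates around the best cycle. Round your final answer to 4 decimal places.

(1) 0.363 × 0.613 × 1.18 × 4.56 = 1.19733
(2) 0.263 × 2.18 × 0.682 × 2.46 = 0.96190
Highest is cycle (1) at 1.1973 (>1, arbitrage).

1.1973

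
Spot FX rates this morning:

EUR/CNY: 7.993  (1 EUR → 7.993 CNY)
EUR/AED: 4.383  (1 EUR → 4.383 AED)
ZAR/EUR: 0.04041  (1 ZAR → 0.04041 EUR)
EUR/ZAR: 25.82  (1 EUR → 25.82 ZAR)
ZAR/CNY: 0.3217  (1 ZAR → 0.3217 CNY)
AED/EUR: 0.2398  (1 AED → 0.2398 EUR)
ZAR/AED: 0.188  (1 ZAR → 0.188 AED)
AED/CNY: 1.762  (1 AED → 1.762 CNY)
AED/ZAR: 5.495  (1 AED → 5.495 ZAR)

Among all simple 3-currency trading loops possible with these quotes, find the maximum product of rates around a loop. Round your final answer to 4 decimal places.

AED→EUR→ZAR→AED: 0.2398 × 25.82 × 0.188 = 1.16403
AED→ZAR→EUR→AED: 5.495 × 0.04041 × 4.383 = 0.97326
Maximum is AED→EUR→ZAR→AED at 1.1640; arbitrage exists.

1.1640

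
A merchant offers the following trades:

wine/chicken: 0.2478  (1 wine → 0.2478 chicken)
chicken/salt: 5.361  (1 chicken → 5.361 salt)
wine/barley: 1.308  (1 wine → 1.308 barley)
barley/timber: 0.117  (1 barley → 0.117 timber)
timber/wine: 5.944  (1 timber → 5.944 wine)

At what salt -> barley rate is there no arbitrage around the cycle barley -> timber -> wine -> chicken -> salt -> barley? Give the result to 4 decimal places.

Known legs of the cycle: 0.117 × 5.944 × 0.2478 × 5.361 = 0.9238719291984
For no arbitrage the full-cycle product must be 1, so the missing rate is 1 / 0.9238719291984 ≈ 1.082401.

1.0824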